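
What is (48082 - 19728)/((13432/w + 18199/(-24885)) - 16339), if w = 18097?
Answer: -6384524690565/3679081587719 ≈ -1.7354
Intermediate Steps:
(48082 - 19728)/((13432/w + 18199/(-24885)) - 16339) = (48082 - 19728)/((13432/18097 + 18199/(-24885)) - 16339) = 28354/((13432*(1/18097) + 18199*(-1/24885)) - 16339) = 28354/((13432/18097 - 18199/24885) - 16339) = 28354/(4908017/450343845 - 16339) = 28354/(-7358163175438/450343845) = 28354*(-450343845/7358163175438) = -6384524690565/3679081587719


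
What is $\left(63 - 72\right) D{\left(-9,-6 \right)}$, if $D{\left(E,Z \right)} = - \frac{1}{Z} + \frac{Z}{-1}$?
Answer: $- \frac{111}{2} \approx -55.5$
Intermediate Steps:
$D{\left(E,Z \right)} = - Z - \frac{1}{Z}$ ($D{\left(E,Z \right)} = - \frac{1}{Z} + Z \left(-1\right) = - \frac{1}{Z} - Z = - Z - \frac{1}{Z}$)
$\left(63 - 72\right) D{\left(-9,-6 \right)} = \left(63 - 72\right) \left(\left(-1\right) \left(-6\right) - \frac{1}{-6}\right) = - 9 \left(6 - - \frac{1}{6}\right) = - 9 \left(6 + \frac{1}{6}\right) = \left(-9\right) \frac{37}{6} = - \frac{111}{2}$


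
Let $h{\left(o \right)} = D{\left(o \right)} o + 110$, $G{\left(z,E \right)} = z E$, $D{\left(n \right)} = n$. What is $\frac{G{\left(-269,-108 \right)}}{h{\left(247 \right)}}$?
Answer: $\frac{3228}{6791} \approx 0.47534$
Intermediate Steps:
$G{\left(z,E \right)} = E z$
$h{\left(o \right)} = 110 + o^{2}$ ($h{\left(o \right)} = o o + 110 = o^{2} + 110 = 110 + o^{2}$)
$\frac{G{\left(-269,-108 \right)}}{h{\left(247 \right)}} = \frac{\left(-108\right) \left(-269\right)}{110 + 247^{2}} = \frac{29052}{110 + 61009} = \frac{29052}{61119} = 29052 \cdot \frac{1}{61119} = \frac{3228}{6791}$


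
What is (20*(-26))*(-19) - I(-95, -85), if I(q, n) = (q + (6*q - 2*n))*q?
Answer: -37145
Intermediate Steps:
I(q, n) = q*(-2*n + 7*q) (I(q, n) = (q + (-2*n + 6*q))*q = (-2*n + 7*q)*q = q*(-2*n + 7*q))
(20*(-26))*(-19) - I(-95, -85) = (20*(-26))*(-19) - (-95)*(-2*(-85) + 7*(-95)) = -520*(-19) - (-95)*(170 - 665) = 9880 - (-95)*(-495) = 9880 - 1*47025 = 9880 - 47025 = -37145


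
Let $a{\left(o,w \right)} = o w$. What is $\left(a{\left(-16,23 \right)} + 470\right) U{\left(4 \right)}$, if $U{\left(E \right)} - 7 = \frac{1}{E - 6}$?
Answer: $663$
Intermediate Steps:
$U{\left(E \right)} = 7 + \frac{1}{-6 + E}$ ($U{\left(E \right)} = 7 + \frac{1}{E - 6} = 7 + \frac{1}{-6 + E}$)
$\left(a{\left(-16,23 \right)} + 470\right) U{\left(4 \right)} = \left(\left(-16\right) 23 + 470\right) \frac{-41 + 7 \cdot 4}{-6 + 4} = \left(-368 + 470\right) \frac{-41 + 28}{-2} = 102 \left(\left(- \frac{1}{2}\right) \left(-13\right)\right) = 102 \cdot \frac{13}{2} = 663$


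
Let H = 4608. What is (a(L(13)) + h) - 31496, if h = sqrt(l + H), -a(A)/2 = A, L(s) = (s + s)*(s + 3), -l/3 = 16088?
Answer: -32328 + 2*I*sqrt(10914) ≈ -32328.0 + 208.94*I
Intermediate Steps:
l = -48264 (l = -3*16088 = -48264)
L(s) = 2*s*(3 + s) (L(s) = (2*s)*(3 + s) = 2*s*(3 + s))
a(A) = -2*A
h = 2*I*sqrt(10914) (h = sqrt(-48264 + 4608) = sqrt(-43656) = 2*I*sqrt(10914) ≈ 208.94*I)
(a(L(13)) + h) - 31496 = (-4*13*(3 + 13) + 2*I*sqrt(10914)) - 31496 = (-4*13*16 + 2*I*sqrt(10914)) - 31496 = (-2*416 + 2*I*sqrt(10914)) - 31496 = (-832 + 2*I*sqrt(10914)) - 31496 = -32328 + 2*I*sqrt(10914)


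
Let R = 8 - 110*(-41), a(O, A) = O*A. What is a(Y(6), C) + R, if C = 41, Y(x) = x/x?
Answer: 4559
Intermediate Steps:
Y(x) = 1
a(O, A) = A*O
R = 4518 (R = 8 + 4510 = 4518)
a(Y(6), C) + R = 41*1 + 4518 = 41 + 4518 = 4559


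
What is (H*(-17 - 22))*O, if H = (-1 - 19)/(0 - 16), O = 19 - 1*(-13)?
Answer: -1560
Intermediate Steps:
O = 32 (O = 19 + 13 = 32)
H = 5/4 (H = -20/(-16) = -20*(-1/16) = 5/4 ≈ 1.2500)
(H*(-17 - 22))*O = (5*(-17 - 22)/4)*32 = ((5/4)*(-39))*32 = -195/4*32 = -1560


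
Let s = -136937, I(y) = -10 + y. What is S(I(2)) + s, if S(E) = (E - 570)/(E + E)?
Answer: -1095207/8 ≈ -1.3690e+5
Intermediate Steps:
S(E) = (-570 + E)/(2*E) (S(E) = (-570 + E)/((2*E)) = (-570 + E)*(1/(2*E)) = (-570 + E)/(2*E))
S(I(2)) + s = (-570 + (-10 + 2))/(2*(-10 + 2)) - 136937 = (½)*(-570 - 8)/(-8) - 136937 = (½)*(-⅛)*(-578) - 136937 = 289/8 - 136937 = -1095207/8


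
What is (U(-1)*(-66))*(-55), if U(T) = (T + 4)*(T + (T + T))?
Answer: -32670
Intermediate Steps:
U(T) = 3*T*(4 + T) (U(T) = (4 + T)*(T + 2*T) = (4 + T)*(3*T) = 3*T*(4 + T))
(U(-1)*(-66))*(-55) = ((3*(-1)*(4 - 1))*(-66))*(-55) = ((3*(-1)*3)*(-66))*(-55) = -9*(-66)*(-55) = 594*(-55) = -32670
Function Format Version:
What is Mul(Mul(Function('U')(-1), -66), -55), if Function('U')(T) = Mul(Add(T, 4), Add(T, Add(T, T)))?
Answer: -32670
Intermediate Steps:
Function('U')(T) = Mul(3, T, Add(4, T)) (Function('U')(T) = Mul(Add(4, T), Add(T, Mul(2, T))) = Mul(Add(4, T), Mul(3, T)) = Mul(3, T, Add(4, T)))
Mul(Mul(Function('U')(-1), -66), -55) = Mul(Mul(Mul(3, -1, Add(4, -1)), -66), -55) = Mul(Mul(Mul(3, -1, 3), -66), -55) = Mul(Mul(-9, -66), -55) = Mul(594, -55) = -32670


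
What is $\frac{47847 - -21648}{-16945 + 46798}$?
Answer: $\frac{23165}{9951} \approx 2.3279$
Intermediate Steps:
$\frac{47847 - -21648}{-16945 + 46798} = \frac{47847 + 21648}{29853} = 69495 \cdot \frac{1}{29853} = \frac{23165}{9951}$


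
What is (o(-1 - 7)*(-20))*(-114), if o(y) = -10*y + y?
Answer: 164160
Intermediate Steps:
o(y) = -9*y
(o(-1 - 7)*(-20))*(-114) = (-9*(-1 - 7)*(-20))*(-114) = (-9*(-8)*(-20))*(-114) = (72*(-20))*(-114) = -1440*(-114) = 164160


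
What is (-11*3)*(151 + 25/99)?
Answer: -14974/3 ≈ -4991.3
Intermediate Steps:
(-11*3)*(151 + 25/99) = -33*(151 + 25*(1/99)) = -33*(151 + 25/99) = -33*14974/99 = -14974/3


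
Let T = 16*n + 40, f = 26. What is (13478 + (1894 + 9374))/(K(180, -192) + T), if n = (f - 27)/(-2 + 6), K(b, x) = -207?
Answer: -24746/171 ≈ -144.71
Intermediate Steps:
n = -1/4 (n = (26 - 27)/(-2 + 6) = -1/4 ≈ -0.25000)
T = 36 (T = 16*(-1/4) + 40 = -4 + 40 = 36)
(13478 + (1894 + 9374))/(K(180, -192) + T) = (13478 + (1894 + 9374))/(-207 + 36) = (13478 + 11268)/(-171) = 24746*(-1/171) = -24746/171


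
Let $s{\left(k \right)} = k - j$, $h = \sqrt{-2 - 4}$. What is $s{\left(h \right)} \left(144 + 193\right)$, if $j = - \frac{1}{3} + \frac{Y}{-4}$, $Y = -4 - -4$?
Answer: $\frac{337}{3} + 337 i \sqrt{6} \approx 112.33 + 825.48 i$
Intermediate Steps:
$Y = 0$ ($Y = -4 + 4 = 0$)
$j = - \frac{1}{3}$ ($j = - \frac{1}{3} + \frac{0}{-4} = \left(-1\right) \frac{1}{3} + 0 \left(- \frac{1}{4}\right) = - \frac{1}{3} + 0 = - \frac{1}{3} \approx -0.33333$)
$h = i \sqrt{6}$ ($h = \sqrt{-6} = i \sqrt{6} \approx 2.4495 i$)
$s{\left(k \right)} = \frac{1}{3} + k$ ($s{\left(k \right)} = k - - \frac{1}{3} = k + \frac{1}{3} = \frac{1}{3} + k$)
$s{\left(h \right)} \left(144 + 193\right) = \left(\frac{1}{3} + i \sqrt{6}\right) \left(144 + 193\right) = \left(\frac{1}{3} + i \sqrt{6}\right) 337 = \frac{337}{3} + 337 i \sqrt{6}$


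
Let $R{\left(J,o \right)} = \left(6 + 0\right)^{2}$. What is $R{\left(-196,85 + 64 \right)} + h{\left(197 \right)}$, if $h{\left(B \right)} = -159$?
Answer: $-123$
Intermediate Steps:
$R{\left(J,o \right)} = 36$ ($R{\left(J,o \right)} = 6^{2} = 36$)
$R{\left(-196,85 + 64 \right)} + h{\left(197 \right)} = 36 - 159 = -123$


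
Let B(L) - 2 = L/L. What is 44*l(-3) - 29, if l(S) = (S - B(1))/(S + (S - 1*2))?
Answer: 4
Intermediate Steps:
B(L) = 3 (B(L) = 2 + L/L = 2 + 1 = 3)
l(S) = (-3 + S)/(-2 + 2*S) (l(S) = (S - 1*3)/(S + (S - 1*2)) = (S - 3)/(S + (S - 2)) = (-3 + S)/(S + (-2 + S)) = (-3 + S)/(-2 + 2*S))
44*l(-3) - 29 = 44*((-3 - 3)/(2*(-1 - 3))) - 29 = 44*((½)*(-6)/(-4)) - 29 = 44*((½)*(-¼)*(-6)) - 29 = 44*(¾) - 29 = 33 - 29 = 4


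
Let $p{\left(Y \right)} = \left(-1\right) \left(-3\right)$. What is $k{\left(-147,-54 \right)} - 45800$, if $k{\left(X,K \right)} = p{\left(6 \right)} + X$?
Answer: $-45944$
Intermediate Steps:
$p{\left(Y \right)} = 3$
$k{\left(X,K \right)} = 3 + X$
$k{\left(-147,-54 \right)} - 45800 = \left(3 - 147\right) - 45800 = -144 - 45800 = -45944$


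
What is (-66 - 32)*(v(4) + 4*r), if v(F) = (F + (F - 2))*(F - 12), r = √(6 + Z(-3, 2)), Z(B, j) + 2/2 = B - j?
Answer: 4704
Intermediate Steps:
Z(B, j) = -1 + B - j (Z(B, j) = -1 + (B - j) = -1 + B - j)
r = 0 (r = √(6 + (-1 - 3 - 1*2)) = √(6 + (-1 - 3 - 2)) = √(6 - 6) = √0 = 0)
v(F) = (-12 + F)*(-2 + 2*F) (v(F) = (F + (-2 + F))*(-12 + F) = (-2 + 2*F)*(-12 + F) = (-12 + F)*(-2 + 2*F))
(-66 - 32)*(v(4) + 4*r) = (-66 - 32)*((24 - 26*4 + 2*4²) + 4*0) = -98*((24 - 104 + 2*16) + 0) = -98*((24 - 104 + 32) + 0) = -98*(-48 + 0) = -98*(-48) = 4704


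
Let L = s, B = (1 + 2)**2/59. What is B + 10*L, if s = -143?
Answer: -84361/59 ≈ -1429.8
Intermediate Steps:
B = 9/59 (B = 3**2*(1/59) = 9*(1/59) = 9/59 ≈ 0.15254)
L = -143
B + 10*L = 9/59 + 10*(-143) = 9/59 - 1430 = -84361/59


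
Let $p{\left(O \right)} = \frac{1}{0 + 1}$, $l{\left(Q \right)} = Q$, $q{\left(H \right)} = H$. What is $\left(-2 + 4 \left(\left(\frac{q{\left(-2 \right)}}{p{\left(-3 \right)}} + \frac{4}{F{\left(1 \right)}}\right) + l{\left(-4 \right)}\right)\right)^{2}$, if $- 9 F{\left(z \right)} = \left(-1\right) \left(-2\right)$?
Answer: $9604$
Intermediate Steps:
$F{\left(z \right)} = - \frac{2}{9}$ ($F{\left(z \right)} = - \frac{\left(-1\right) \left(-2\right)}{9} = \left(- \frac{1}{9}\right) 2 = - \frac{2}{9}$)
$p{\left(O \right)} = 1$ ($p{\left(O \right)} = 1^{-1} = 1$)
$\left(-2 + 4 \left(\left(\frac{q{\left(-2 \right)}}{p{\left(-3 \right)}} + \frac{4}{F{\left(1 \right)}}\right) + l{\left(-4 \right)}\right)\right)^{2} = \left(-2 + 4 \left(\left(- \frac{2}{1} + \frac{4}{- \frac{2}{9}}\right) - 4\right)\right)^{2} = \left(-2 + 4 \left(\left(\left(-2\right) 1 + 4 \left(- \frac{9}{2}\right)\right) - 4\right)\right)^{2} = \left(-2 + 4 \left(\left(-2 - 18\right) - 4\right)\right)^{2} = \left(-2 + 4 \left(-20 - 4\right)\right)^{2} = \left(-2 + 4 \left(-24\right)\right)^{2} = \left(-2 - 96\right)^{2} = \left(-98\right)^{2} = 9604$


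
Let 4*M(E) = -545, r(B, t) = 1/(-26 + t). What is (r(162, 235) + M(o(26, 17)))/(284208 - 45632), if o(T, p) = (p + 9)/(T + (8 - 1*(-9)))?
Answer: -113901/199449536 ≈ -0.00057108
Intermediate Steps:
o(T, p) = (9 + p)/(17 + T) (o(T, p) = (9 + p)/(T + (8 + 9)) = (9 + p)/(T + 17) = (9 + p)/(17 + T))
M(E) = -545/4 (M(E) = (¼)*(-545) = -545/4)
(r(162, 235) + M(o(26, 17)))/(284208 - 45632) = (1/(-26 + 235) - 545/4)/(284208 - 45632) = (1/209 - 545/4)/238576 = (1/209 - 545/4)*(1/238576) = -113901/836*1/238576 = -113901/199449536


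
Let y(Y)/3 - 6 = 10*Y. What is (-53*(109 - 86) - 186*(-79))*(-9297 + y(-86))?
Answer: -159800025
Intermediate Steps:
y(Y) = 18 + 30*Y (y(Y) = 18 + 3*(10*Y) = 18 + 30*Y)
(-53*(109 - 86) - 186*(-79))*(-9297 + y(-86)) = (-53*(109 - 86) - 186*(-79))*(-9297 + (18 + 30*(-86))) = (-53*23 + 14694)*(-9297 + (18 - 2580)) = (-1219 + 14694)*(-9297 - 2562) = 13475*(-11859) = -159800025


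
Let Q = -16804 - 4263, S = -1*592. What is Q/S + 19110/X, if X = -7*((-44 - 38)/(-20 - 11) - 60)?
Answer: 6254149/75184 ≈ 83.185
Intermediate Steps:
S = -592
Q = -21067
X = 12446/31 (X = -7*(-82/(-31) - 60) = -7*(-82*(-1/31) - 60) = -7*(82/31 - 60) = -7*(-1778/31) = 12446/31 ≈ 401.48)
Q/S + 19110/X = -21067/(-592) + 19110/(12446/31) = -21067*(-1/592) + 19110*(31/12446) = 21067/592 + 6045/127 = 6254149/75184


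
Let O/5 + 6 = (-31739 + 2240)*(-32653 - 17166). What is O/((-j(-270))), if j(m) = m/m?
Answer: -7348053375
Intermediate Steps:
j(m) = 1
O = 7348053375 (O = -30 + 5*((-31739 + 2240)*(-32653 - 17166)) = -30 + 5*(-29499*(-49819)) = -30 + 5*1469610681 = -30 + 7348053405 = 7348053375)
O/((-j(-270))) = 7348053375/((-1*1)) = 7348053375/(-1) = 7348053375*(-1) = -7348053375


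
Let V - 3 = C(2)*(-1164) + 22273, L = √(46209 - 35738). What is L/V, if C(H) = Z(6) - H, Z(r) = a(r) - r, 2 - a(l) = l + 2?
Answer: √10471/38572 ≈ 0.0026529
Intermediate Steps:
a(l) = -l (a(l) = 2 - (l + 2) = 2 - (2 + l) = 2 + (-2 - l) = -l)
Z(r) = -2*r (Z(r) = -r - r = -2*r)
L = √10471 ≈ 102.33
C(H) = -12 - H (C(H) = -2*6 - H = -12 - H)
V = 38572 (V = 3 + ((-12 - 1*2)*(-1164) + 22273) = 3 + ((-12 - 2)*(-1164) + 22273) = 3 + (-14*(-1164) + 22273) = 3 + (16296 + 22273) = 3 + 38569 = 38572)
L/V = √10471/38572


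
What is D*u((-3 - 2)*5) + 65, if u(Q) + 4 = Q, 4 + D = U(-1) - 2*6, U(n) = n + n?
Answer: 587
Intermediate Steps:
U(n) = 2*n
D = -18 (D = -4 + (2*(-1) - 2*6) = -4 + (-2 - 12) = -4 - 14 = -18)
u(Q) = -4 + Q
D*u((-3 - 2)*5) + 65 = -18*(-4 + (-3 - 2)*5) + 65 = -18*(-4 - 5*5) + 65 = -18*(-4 - 25) + 65 = -18*(-29) + 65 = 522 + 65 = 587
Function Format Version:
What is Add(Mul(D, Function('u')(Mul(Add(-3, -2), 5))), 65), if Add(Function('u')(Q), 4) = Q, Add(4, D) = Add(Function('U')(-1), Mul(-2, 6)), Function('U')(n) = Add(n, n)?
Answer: 587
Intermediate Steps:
Function('U')(n) = Mul(2, n)
D = -18 (D = Add(-4, Add(Mul(2, -1), Mul(-2, 6))) = Add(-4, Add(-2, -12)) = Add(-4, -14) = -18)
Function('u')(Q) = Add(-4, Q)
Add(Mul(D, Function('u')(Mul(Add(-3, -2), 5))), 65) = Add(Mul(-18, Add(-4, Mul(Add(-3, -2), 5))), 65) = Add(Mul(-18, Add(-4, Mul(-5, 5))), 65) = Add(Mul(-18, Add(-4, -25)), 65) = Add(Mul(-18, -29), 65) = Add(522, 65) = 587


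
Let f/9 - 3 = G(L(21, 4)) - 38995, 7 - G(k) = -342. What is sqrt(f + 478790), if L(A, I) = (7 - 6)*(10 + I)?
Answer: sqrt(131003) ≈ 361.94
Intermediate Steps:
L(A, I) = 10 + I (L(A, I) = 1*(10 + I) = 10 + I)
G(k) = 349 (G(k) = 7 - 1*(-342) = 7 + 342 = 349)
f = -347787 (f = 27 + 9*(349 - 38995) = 27 + 9*(-38646) = 27 - 347814 = -347787)
sqrt(f + 478790) = sqrt(-347787 + 478790) = sqrt(131003)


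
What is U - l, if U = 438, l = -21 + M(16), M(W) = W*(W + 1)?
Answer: 187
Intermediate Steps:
M(W) = W*(1 + W)
l = 251 (l = -21 + 16*(1 + 16) = -21 + 16*17 = -21 + 272 = 251)
U - l = 438 - 1*251 = 438 - 251 = 187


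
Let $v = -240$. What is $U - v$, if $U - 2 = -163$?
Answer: $79$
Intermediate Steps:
$U = -161$ ($U = 2 - 163 = -161$)
$U - v = -161 - -240 = -161 + 240 = 79$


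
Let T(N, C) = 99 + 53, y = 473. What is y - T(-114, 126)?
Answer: 321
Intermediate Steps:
T(N, C) = 152
y - T(-114, 126) = 473 - 1*152 = 473 - 152 = 321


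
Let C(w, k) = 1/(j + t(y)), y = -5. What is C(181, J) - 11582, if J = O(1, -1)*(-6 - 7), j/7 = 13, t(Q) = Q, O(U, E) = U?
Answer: -996051/86 ≈ -11582.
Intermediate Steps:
j = 91 (j = 7*13 = 91)
J = -13 (J = 1*(-6 - 7) = 1*(-13) = -13)
C(w, k) = 1/86 (C(w, k) = 1/(91 - 5) = 1/86)
C(181, J) - 11582 = 1/86 - 11582 = -996051/86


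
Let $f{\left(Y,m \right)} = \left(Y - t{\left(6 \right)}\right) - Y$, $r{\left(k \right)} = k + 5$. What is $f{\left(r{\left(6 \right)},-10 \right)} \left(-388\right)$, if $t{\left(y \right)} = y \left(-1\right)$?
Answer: $-2328$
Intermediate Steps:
$t{\left(y \right)} = - y$
$r{\left(k \right)} = 5 + k$
$f{\left(Y,m \right)} = 6$ ($f{\left(Y,m \right)} = \left(Y - \left(-1\right) 6\right) - Y = \left(Y - -6\right) - Y = \left(Y + 6\right) - Y = \left(6 + Y\right) - Y = 6$)
$f{\left(r{\left(6 \right)},-10 \right)} \left(-388\right) = 6 \left(-388\right) = -2328$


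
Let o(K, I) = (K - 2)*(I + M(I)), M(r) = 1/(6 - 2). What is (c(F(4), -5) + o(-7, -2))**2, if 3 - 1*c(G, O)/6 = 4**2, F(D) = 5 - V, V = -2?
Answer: 62001/16 ≈ 3875.1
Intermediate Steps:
M(r) = 1/4
F(D) = 7 (F(D) = 5 - 1*(-2) = 5 + 2 = 7)
c(G, O) = -78 (c(G, O) = 18 - 6*4**2 = 18 - 6*16 = 18 - 96 = -78)
o(K, I) = (-2 + K)*(1/4 + I) (o(K, I) = (K - 2)*(I + 1/4) = (-2 + K)*(1/4 + I))
(c(F(4), -5) + o(-7, -2))**2 = (-78 + (-1/2 - 2*(-2) + (1/4)*(-7) - 2*(-7)))**2 = (-78 + (-1/2 + 4 - 7/4 + 14))**2 = (-78 + 63/4)**2 = (-249/4)**2 = 62001/16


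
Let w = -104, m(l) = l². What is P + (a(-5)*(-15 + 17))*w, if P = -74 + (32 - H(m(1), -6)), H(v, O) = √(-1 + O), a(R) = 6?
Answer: -1290 - I*√7 ≈ -1290.0 - 2.6458*I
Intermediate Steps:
P = -42 - I*√7 (P = -74 + (32 - √(-1 - 6)) = -74 + (32 - √(-7)) = -74 + (32 - I*√7) = -42 - I*√7 ≈ -42.0 - 2.6458*I)
P + (a(-5)*(-15 + 17))*w = (-42 - I*√7) + (6*(-15 + 17))*(-104) = (-42 - I*√7) + (6*2)*(-104) = (-42 - I*√7) + 12*(-104) = (-42 - I*√7) - 1248 = -1290 - I*√7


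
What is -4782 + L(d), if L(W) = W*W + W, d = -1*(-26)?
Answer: -4080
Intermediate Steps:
d = 26
L(W) = W + W² (L(W) = W² + W = W + W²)
-4782 + L(d) = -4782 + 26*(1 + 26) = -4782 + 26*27 = -4782 + 702 = -4080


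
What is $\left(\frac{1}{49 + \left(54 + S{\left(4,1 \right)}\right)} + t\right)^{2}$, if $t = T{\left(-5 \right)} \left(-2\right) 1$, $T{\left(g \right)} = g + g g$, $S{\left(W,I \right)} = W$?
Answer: $\frac{18309841}{11449} \approx 1599.3$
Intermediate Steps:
$T{\left(g \right)} = g + g^{2}$
$t = -40$ ($t = - 5 \left(1 - 5\right) \left(-2\right) 1 = \left(-5\right) \left(-4\right) \left(-2\right) 1 = 20 \left(-2\right) 1 = \left(-40\right) 1 = -40$)
$\left(\frac{1}{49 + \left(54 + S{\left(4,1 \right)}\right)} + t\right)^{2} = \left(\frac{1}{49 + \left(54 + 4\right)} - 40\right)^{2} = \left(\frac{1}{49 + 58} - 40\right)^{2} = \left(\frac{1}{107} - 40\right)^{2} = \left(- \frac{4279}{107}\right)^{2} = \frac{18309841}{11449}$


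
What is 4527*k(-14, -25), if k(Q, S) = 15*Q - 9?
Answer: -991413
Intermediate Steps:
k(Q, S) = -9 + 15*Q
4527*k(-14, -25) = 4527*(-9 + 15*(-14)) = 4527*(-9 - 210) = 4527*(-219) = -991413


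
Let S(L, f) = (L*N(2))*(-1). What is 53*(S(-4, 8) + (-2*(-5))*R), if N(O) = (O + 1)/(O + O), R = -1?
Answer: -371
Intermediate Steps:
N(O) = (1 + O)/(2*O) (N(O) = (1 + O)/((2*O)) = (1 + O)*(1/(2*O)) = (1 + O)/(2*O))
S(L, f) = -3*L/4 (S(L, f) = (L*((1/2)*(1 + 2)/2))*(-1) = (L*((1/2)*(1/2)*3))*(-1) = (L*(3/4))*(-1) = (3*L/4)*(-1) = -3*L/4)
53*(S(-4, 8) + (-2*(-5))*R) = 53*(-3/4*(-4) - 2*(-5)*(-1)) = 53*(3 + 10*(-1)) = 53*(3 - 10) = 53*(-7) = -371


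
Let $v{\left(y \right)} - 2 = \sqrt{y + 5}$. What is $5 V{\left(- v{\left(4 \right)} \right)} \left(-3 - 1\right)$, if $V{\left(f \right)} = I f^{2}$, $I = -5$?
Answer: $2500$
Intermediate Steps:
$v{\left(y \right)} = 2 + \sqrt{5 + y}$ ($v{\left(y \right)} = 2 + \sqrt{y + 5} = 2 + \sqrt{5 + y}$)
$V{\left(f \right)} = - 5 f^{2}$
$5 V{\left(- v{\left(4 \right)} \right)} \left(-3 - 1\right) = 5 \left(- 5 \left(- (2 + \sqrt{5 + 4})\right)^{2}\right) \left(-3 - 1\right) = 5 \left(- 5 \left(- (2 + \sqrt{9})\right)^{2}\right) \left(-3 - 1\right) = 5 \left(- 5 \left(- (2 + 3)\right)^{2}\right) \left(-4\right) = 5 \left(- 5 \left(\left(-1\right) 5\right)^{2}\right) \left(-4\right) = 5 \left(- 5 \left(-5\right)^{2}\right) \left(-4\right) = 5 \left(\left(-5\right) 25\right) \left(-4\right) = 5 \left(-125\right) \left(-4\right) = \left(-625\right) \left(-4\right) = 2500$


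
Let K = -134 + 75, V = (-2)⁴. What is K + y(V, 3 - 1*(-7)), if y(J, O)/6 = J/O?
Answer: -247/5 ≈ -49.400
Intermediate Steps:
V = 16
y(J, O) = 6*J/O (y(J, O) = 6*(J/O) = 6*J/O)
K = -59
K + y(V, 3 - 1*(-7)) = -59 + 6*16/(3 - 1*(-7)) = -59 + 6*16/(3 + 7) = -59 + 6*16/10 = -59 + 6*16*(⅒) = -59 + 48/5 = -247/5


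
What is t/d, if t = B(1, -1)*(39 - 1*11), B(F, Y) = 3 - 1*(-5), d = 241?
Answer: 224/241 ≈ 0.92946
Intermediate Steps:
B(F, Y) = 8 (B(F, Y) = 3 + 5 = 8)
t = 224 (t = 8*(39 - 1*11) = 8*(39 - 11) = 8*28 = 224)
t/d = 224/241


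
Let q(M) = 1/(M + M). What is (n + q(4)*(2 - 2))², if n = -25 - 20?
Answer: 2025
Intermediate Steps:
n = -45
q(M) = 1/(2*M)
(n + q(4)*(2 - 2))² = (-45 + ((½)/4)*(2 - 2))² = (-45 + ((½)*(¼))*0)² = (-45 + (⅛)*0)² = (-45 + 0)² = (-45)² = 2025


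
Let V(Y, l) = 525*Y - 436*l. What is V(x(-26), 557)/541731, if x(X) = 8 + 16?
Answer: -230252/541731 ≈ -0.42503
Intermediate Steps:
x(X) = 24
V(Y, l) = -436*l + 525*Y
V(x(-26), 557)/541731 = (-436*557 + 525*24)/541731 = (-242852 + 12600)*(1/541731) = -230252*1/541731 = -230252/541731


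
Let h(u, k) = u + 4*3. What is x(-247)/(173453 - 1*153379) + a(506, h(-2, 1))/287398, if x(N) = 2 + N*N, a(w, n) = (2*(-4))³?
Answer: 8762080745/2884613726 ≈ 3.0375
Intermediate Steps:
h(u, k) = 12 + u (h(u, k) = u + 12 = 12 + u)
a(w, n) = -512 (a(w, n) = (-8)³ = -512)
x(N) = 2 + N²
x(-247)/(173453 - 1*153379) + a(506, h(-2, 1))/287398 = (2 + (-247)²)/(173453 - 1*153379) - 512/287398 = (2 + 61009)/(173453 - 153379) - 512*1/287398 = 61011/20074 - 256/143699 = 8762080745/2884613726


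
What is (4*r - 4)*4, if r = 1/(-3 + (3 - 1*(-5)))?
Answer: -64/5 ≈ -12.800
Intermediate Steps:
r = ⅕ (r = 1/(-3 + (3 + 5)) = 1/(-3 + 8) = 1/5 = ⅕ ≈ 0.20000)
(4*r - 4)*4 = (4*(⅕) - 4)*4 = (⅘ - 4)*4 = -16/5*4 = -64/5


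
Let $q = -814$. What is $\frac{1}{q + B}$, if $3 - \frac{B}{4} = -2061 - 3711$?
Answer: $\frac{1}{22286} \approx 4.4871 \cdot 10^{-5}$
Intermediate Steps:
$B = 23100$ ($B = 12 - 4 \left(-2061 - 3711\right) = 12 - -23088 = 12 + 23088 = 23100$)
$\frac{1}{q + B} = \frac{1}{-814 + 23100} = \frac{1}{22286}$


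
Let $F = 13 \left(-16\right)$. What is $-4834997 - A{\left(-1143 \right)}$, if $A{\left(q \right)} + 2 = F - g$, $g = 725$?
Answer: $-4834062$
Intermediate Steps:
$F = -208$
$A{\left(q \right)} = -935$ ($A{\left(q \right)} = -2 - 933 = -935$)
$-4834997 - A{\left(-1143 \right)} = -4834997 - -935 = -4834997 + 935 = -4834062$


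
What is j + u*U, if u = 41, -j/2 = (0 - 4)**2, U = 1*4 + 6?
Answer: 378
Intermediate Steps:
U = 10 (U = 4 + 6 = 10)
j = -32 (j = -2*(0 - 4)**2 = -2*(-4)**2 = -2*16 = -32)
j + u*U = -32 + 41*10 = -32 + 410 = 378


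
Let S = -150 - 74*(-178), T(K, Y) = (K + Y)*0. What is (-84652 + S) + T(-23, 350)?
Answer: -71630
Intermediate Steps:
T(K, Y) = 0
S = 13022 (S = -150 + 13172 = 13022)
(-84652 + S) + T(-23, 350) = (-84652 + 13022) + 0 = -71630 + 0 = -71630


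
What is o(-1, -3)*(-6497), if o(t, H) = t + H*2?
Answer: 45479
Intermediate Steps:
o(t, H) = t + 2*H
o(-1, -3)*(-6497) = (-1 + 2*(-3))*(-6497) = (-1 - 6)*(-6497) = -7*(-6497) = 45479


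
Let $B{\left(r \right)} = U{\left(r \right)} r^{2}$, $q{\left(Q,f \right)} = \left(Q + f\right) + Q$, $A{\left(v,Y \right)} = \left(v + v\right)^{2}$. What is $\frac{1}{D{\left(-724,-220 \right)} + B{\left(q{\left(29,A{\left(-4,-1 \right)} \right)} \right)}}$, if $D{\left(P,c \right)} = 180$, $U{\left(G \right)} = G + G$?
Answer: $\frac{1}{3631876} \approx 2.7534 \cdot 10^{-7}$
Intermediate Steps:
$A{\left(v,Y \right)} = 4 v^{2}$ ($A{\left(v,Y \right)} = \left(2 v\right)^{2} = 4 v^{2}$)
$U{\left(G \right)} = 2 G$
$q{\left(Q,f \right)} = f + 2 Q$
$B{\left(r \right)} = 2 r^{3}$ ($B{\left(r \right)} = 2 r r^{2} = 2 r^{3}$)
$\frac{1}{D{\left(-724,-220 \right)} + B{\left(q{\left(29,A{\left(-4,-1 \right)} \right)} \right)}} = \frac{1}{180 + 2 \left(4 \left(-4\right)^{2} + 2 \cdot 29\right)^{3}} = \frac{1}{180 + 2 \left(4 \cdot 16 + 58\right)^{3}} = \frac{1}{180 + 2 \left(64 + 58\right)^{3}} = \frac{1}{180 + 2 \cdot 122^{3}} = \frac{1}{180 + 2 \cdot 1815848} = \frac{1}{180 + 3631696} = \frac{1}{3631876}$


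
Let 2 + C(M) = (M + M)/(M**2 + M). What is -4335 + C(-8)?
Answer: -30361/7 ≈ -4337.3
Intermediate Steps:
C(M) = -2 + 2*M/(M + M**2) (C(M) = -2 + (M + M)/(M**2 + M) = -2 + (2*M)/(M + M**2) = -2 + 2*M/(M + M**2))
-4335 + C(-8) = -4335 - 2*(-8)/(1 - 8) = -4335 - 2*(-8)/(-7) = -4335 - 2*(-8)*(-1/7) = -4335 - 16/7 = -30361/7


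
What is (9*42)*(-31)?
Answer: -11718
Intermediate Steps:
(9*42)*(-31) = 378*(-31) = -11718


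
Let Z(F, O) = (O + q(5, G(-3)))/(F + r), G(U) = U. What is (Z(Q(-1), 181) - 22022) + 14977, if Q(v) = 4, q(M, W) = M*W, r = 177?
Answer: -1274979/181 ≈ -7044.1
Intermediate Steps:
Z(F, O) = (-15 + O)/(177 + F) (Z(F, O) = (O + 5*(-3))/(F + 177) = (O - 15)/(177 + F) = (-15 + O)/(177 + F))
(Z(Q(-1), 181) - 22022) + 14977 = ((-15 + 181)/(177 + 4) - 22022) + 14977 = (166/181 - 22022) + 14977 = -3985816/181 + 14977 = -1274979/181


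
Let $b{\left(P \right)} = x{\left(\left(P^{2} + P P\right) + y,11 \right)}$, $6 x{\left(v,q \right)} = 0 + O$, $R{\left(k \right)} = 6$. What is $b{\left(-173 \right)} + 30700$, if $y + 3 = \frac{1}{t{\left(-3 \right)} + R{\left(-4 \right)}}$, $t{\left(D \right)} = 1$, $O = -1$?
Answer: $\frac{184199}{6} \approx 30700.0$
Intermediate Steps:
$y = - \frac{20}{7}$ ($y = -3 + \frac{1}{1 + 6} = -3 + \frac{1}{7} = - \frac{20}{7} \approx -2.8571$)
$x{\left(v,q \right)} = - \frac{1}{6}$ ($x{\left(v,q \right)} = \frac{0 - 1}{6} = \frac{1}{6} \left(-1\right) = - \frac{1}{6}$)
$b{\left(P \right)} = - \frac{1}{6}$
$b{\left(-173 \right)} + 30700 = - \frac{1}{6} + 30700 = \frac{184199}{6}$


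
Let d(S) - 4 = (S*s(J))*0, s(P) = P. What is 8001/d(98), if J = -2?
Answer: 8001/4 ≈ 2000.3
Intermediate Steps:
d(S) = 4 (d(S) = 4 + (S*(-2))*0 = 4 - 2*S*0 = 4 + 0 = 4)
8001/d(98) = 8001/4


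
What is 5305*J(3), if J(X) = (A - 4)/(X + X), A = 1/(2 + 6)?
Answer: -164455/48 ≈ -3426.1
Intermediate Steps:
A = ⅛ (A = 1/8 = ⅛ ≈ 0.12500)
J(X) = -31/(16*X) (J(X) = (⅛ - 4)/(X + X) = -31*1/(2*X)/8 = -31/(16*X))
5305*J(3) = 5305*(-31/16/3) = 5305*(-31/16*⅓) = 5305*(-31/48) = -164455/48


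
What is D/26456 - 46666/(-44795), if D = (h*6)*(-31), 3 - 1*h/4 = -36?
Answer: -8147003/148137065 ≈ -0.054996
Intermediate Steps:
h = 156 (h = 12 - 4*(-36) = 12 + 144 = 156)
D = -29016 (D = (156*6)*(-31) = 936*(-31) = -29016)
D/26456 - 46666/(-44795) = -29016/26456 - 46666/(-44795) = -29016*1/26456 - 46666*(-1/44795) = -3627/3307 + 46666/44795 = -8147003/148137065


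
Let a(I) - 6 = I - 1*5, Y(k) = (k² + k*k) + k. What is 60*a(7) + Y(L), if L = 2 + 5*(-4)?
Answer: 1110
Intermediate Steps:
L = -18 (L = 2 - 20 = -18)
Y(k) = k + 2*k² (Y(k) = (k² + k²) + k = 2*k² + k = k + 2*k²)
a(I) = 1 + I (a(I) = 6 + (I - 1*5) = 6 + (I - 5) = 6 + (-5 + I) = 1 + I)
60*a(7) + Y(L) = 60*(1 + 7) - 18*(1 + 2*(-18)) = 60*8 - 18*(1 - 36) = 480 - 18*(-35) = 480 + 630 = 1110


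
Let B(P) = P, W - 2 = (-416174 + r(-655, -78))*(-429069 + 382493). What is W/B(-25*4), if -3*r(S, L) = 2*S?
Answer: -29045073059/150 ≈ -1.9363e+8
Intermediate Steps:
r(S, L) = -2*S/3
W = 58090146118/3 (W = 2 + (-416174 - 2/3*(-655))*(-429069 + 382493) = 2 + (-416174 + 1310/3)*(-46576) = 2 - 1247212/3*(-46576) = 2 + 58090146112/3 = 58090146118/3 ≈ 1.9363e+10)
W/B(-25*4) = 58090146118/(3*((-25*4))) = (58090146118/3)/(-100) = (58090146118/3)*(-1/100) = -29045073059/150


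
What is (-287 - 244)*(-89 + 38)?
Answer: 27081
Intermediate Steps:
(-287 - 244)*(-89 + 38) = -531*(-51) = 27081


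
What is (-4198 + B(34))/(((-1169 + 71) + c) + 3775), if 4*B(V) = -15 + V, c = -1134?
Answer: -16773/6172 ≈ -2.7176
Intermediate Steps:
B(V) = -15/4 + V/4 (B(V) = (-15 + V)/4 = -15/4 + V/4)
(-4198 + B(34))/(((-1169 + 71) + c) + 3775) = (-4198 + (-15/4 + (¼)*34))/(((-1169 + 71) - 1134) + 3775) = (-4198 + (-15/4 + 17/2))/((-1098 - 1134) + 3775) = (-4198 + 19/4)/(-2232 + 3775) = -16773/4/1543 = -16773/4*1/1543 = -16773/6172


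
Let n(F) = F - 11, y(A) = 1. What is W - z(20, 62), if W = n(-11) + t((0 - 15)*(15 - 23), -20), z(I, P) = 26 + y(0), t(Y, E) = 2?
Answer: -47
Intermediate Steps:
n(F) = -11 + F
z(I, P) = 27 (z(I, P) = 26 + 1 = 27)
W = -20 (W = (-11 - 11) + 2 = -22 + 2 = -20)
W - z(20, 62) = -20 - 1*27 = -20 - 27 = -47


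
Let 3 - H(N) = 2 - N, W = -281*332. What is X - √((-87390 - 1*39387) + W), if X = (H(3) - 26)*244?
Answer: -5368 - 31*I*√229 ≈ -5368.0 - 469.12*I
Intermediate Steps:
W = -93292
H(N) = 1 + N (H(N) = 3 - (2 - N) = 3 + (-2 + N) = 1 + N)
X = -5368 (X = ((1 + 3) - 26)*244 = (4 - 26)*244 = -22*244 = -5368)
X - √((-87390 - 1*39387) + W) = -5368 - √((-87390 - 1*39387) - 93292) = -5368 - √((-87390 - 39387) - 93292) = -5368 - √(-126777 - 93292) = -5368 - √(-220069) = -5368 - 31*I*√229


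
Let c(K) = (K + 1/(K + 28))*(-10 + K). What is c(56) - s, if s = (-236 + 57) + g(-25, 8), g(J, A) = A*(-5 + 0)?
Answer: 117413/42 ≈ 2795.5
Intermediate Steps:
g(J, A) = -5*A (g(J, A) = A*(-5) = -5*A)
c(K) = (-10 + K)*(K + 1/(28 + K)) (c(K) = (K + 1/(28 + K))*(-10 + K) = (-10 + K)*(K + 1/(28 + K)))
s = -219 (s = (-236 + 57) - 5*8 = -179 - 40 = -219)
c(56) - s = (-10 + 56³ - 279*56 + 18*56²)/(28 + 56) - 1*(-219) = (-10 + 175616 - 15624 + 18*3136)/84 + 219 = (-10 + 175616 - 15624 + 56448)/84 + 219 = (1/84)*216430 + 219 = 108215/42 + 219 = 117413/42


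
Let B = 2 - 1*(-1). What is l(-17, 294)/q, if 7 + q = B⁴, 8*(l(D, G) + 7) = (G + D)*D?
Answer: -4765/592 ≈ -8.0490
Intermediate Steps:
B = 3 (B = 2 + 1 = 3)
l(D, G) = -7 + D*(D + G)/8 (l(D, G) = -7 + ((G + D)*D)/8 = -7 + ((D + G)*D)/8 = -7 + (D*(D + G))/8 = -7 + D*(D + G)/8)
q = 74 (q = -7 + 3⁴ = -7 + 81 = 74)
l(-17, 294)/q = (-7 + (⅛)*(-17)² + (⅛)*(-17)*294)/74 = (-7 + (⅛)*289 - 2499/4)*(1/74) = (-7 + 289/8 - 2499/4)*(1/74) = -4765/8*1/74 = -4765/592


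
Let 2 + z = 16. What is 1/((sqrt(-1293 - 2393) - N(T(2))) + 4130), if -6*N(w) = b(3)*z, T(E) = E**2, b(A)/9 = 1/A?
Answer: 4137/17118455 - I*sqrt(3686)/17118455 ≈ 0.00024167 - 3.5466e-6*I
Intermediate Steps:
z = 14 (z = -2 + 16 = 14)
b(A) = 9/A (b(A) = 9*(1/A) = 9/A)
N(w) = -7 (N(w) = -9/3*14/6 = -9*(1/3)*14/6 = -14/2 = -1/6*42 = -7)
1/((sqrt(-1293 - 2393) - N(T(2))) + 4130) = 1/((sqrt(-1293 - 2393) - 1*(-7)) + 4130) = 1/((sqrt(-3686) + 7) + 4130) = 1/((I*sqrt(3686) + 7) + 4130) = 1/((7 + I*sqrt(3686)) + 4130) = 1/(4137 + I*sqrt(3686))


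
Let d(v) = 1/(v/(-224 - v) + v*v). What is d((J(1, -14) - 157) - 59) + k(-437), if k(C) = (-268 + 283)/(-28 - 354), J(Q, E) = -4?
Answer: -726443/18509810 ≈ -0.039246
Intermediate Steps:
k(C) = -15/382 (k(C) = 15/(-382) = 15*(-1/382) = -15/382)
d(v) = 1/(v² + v/(-224 - v)) (d(v) = 1/(v/(-224 - v) + v²) = 1/(v² + v/(-224 - v)))
d((J(1, -14) - 157) - 59) + k(-437) = (224 + ((-4 - 157) - 59))/(((-4 - 157) - 59)*(-1 + ((-4 - 157) - 59)² + 224*((-4 - 157) - 59))) - 15/382 = (224 + (-161 - 59))/((-161 - 59)*(-1 + (-161 - 59)² + 224*(-161 - 59))) - 15/382 = (224 - 220)/((-220)*(-1 + (-220)² + 224*(-220))) - 15/382 = -1/220*4/(-1 + 48400 - 49280) - 15/382 = -1/220*4/(-881) - 15/382 = -1/220*(-1/881)*4 - 15/382 = 1/48455 - 15/382 = -726443/18509810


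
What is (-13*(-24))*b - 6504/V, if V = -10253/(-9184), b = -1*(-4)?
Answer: -46936992/10253 ≈ -4577.9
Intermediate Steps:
b = 4
V = 10253/9184 (V = -10253*(-1/9184) = 10253/9184 ≈ 1.1164)
(-13*(-24))*b - 6504/V = -13*(-24)*4 - 6504/10253/9184 = 312*4 - 6504*9184/10253 = 1248 - 59732736/10253 = -46936992/10253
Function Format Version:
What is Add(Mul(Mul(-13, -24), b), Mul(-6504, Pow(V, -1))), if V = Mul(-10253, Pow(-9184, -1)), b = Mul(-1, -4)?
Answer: Rational(-46936992, 10253) ≈ -4577.9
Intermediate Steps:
b = 4
V = Rational(10253, 9184) (V = Mul(-10253, Rational(-1, 9184)) = Rational(10253, 9184) ≈ 1.1164)
Add(Mul(Mul(-13, -24), b), Mul(-6504, Pow(V, -1))) = Add(Mul(Mul(-13, -24), 4), Mul(-6504, Pow(Rational(10253, 9184), -1))) = Add(Mul(312, 4), Mul(-6504, Rational(9184, 10253))) = Add(1248, Rational(-59732736, 10253)) = Rational(-46936992, 10253)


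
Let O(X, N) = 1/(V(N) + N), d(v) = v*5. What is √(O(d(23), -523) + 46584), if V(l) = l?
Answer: √50968298698/1046 ≈ 215.83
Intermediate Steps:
d(v) = 5*v
O(X, N) = 1/(2*N) (O(X, N) = 1/(N + N) = 1/(2*N))
√(O(d(23), -523) + 46584) = √((½)/(-523) + 46584) = √((½)*(-1/523) + 46584) = √(-1/1046 + 46584) = √(48726863/1046) = √50968298698/1046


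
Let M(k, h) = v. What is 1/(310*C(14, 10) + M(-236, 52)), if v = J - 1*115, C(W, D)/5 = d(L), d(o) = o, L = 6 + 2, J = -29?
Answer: 1/12256 ≈ 8.1593e-5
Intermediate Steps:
L = 8
C(W, D) = 40 (C(W, D) = 5*8 = 40)
v = -144 (v = -29 - 1*115 = -29 - 115 = -144)
M(k, h) = -144
1/(310*C(14, 10) + M(-236, 52)) = 1/(310*40 - 144) = 1/(12400 - 144) = 1/12256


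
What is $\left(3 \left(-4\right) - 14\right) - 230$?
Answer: $-256$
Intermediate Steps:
$\left(3 \left(-4\right) - 14\right) - 230 = \left(-12 - 14\right) - 230 = -26 - 230 = -256$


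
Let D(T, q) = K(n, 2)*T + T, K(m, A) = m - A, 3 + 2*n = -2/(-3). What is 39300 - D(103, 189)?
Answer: 237139/6 ≈ 39523.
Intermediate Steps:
n = -7/6 (n = -3/2 + (-2/(-3))/2 = -3/2 + (-2*(-1/3))/2 = -3/2 + (1/2)*(2/3) = -3/2 + 1/3 = -7/6 ≈ -1.1667)
D(T, q) = -13*T/6 (D(T, q) = (-7/6 - 1*2)*T + T = (-7/6 - 2)*T + T = -19*T/6 + T = -13*T/6)
39300 - D(103, 189) = 39300 - (-13)*103/6 = 39300 - 1*(-1339/6) = 39300 + 1339/6 = 237139/6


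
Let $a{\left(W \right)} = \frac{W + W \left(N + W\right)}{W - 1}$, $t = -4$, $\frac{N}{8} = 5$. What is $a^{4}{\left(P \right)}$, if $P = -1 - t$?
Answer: $18974736$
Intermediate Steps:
$N = 40$ ($N = 8 \cdot 5 = 40$)
$P = 3$ ($P = -1 - -4 = -1 + 4 = 3$)
$a{\left(W \right)} = \frac{W + W \left(40 + W\right)}{-1 + W}$ ($a{\left(W \right)} = \frac{W + W \left(40 + W\right)}{W - 1} = \frac{W + W \left(40 + W\right)}{-1 + W}$)
$a^{4}{\left(P \right)} = \left(\frac{3 \left(41 + 3\right)}{-1 + 3}\right)^{4} = \left(3 \cdot \frac{1}{2} \cdot 44\right)^{4} = 66^{4} = 18974736$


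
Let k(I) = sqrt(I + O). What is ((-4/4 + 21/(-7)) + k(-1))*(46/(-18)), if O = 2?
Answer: 23/3 ≈ 7.6667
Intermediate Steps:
k(I) = sqrt(2 + I) (k(I) = sqrt(I + 2) = sqrt(2 + I))
((-4/4 + 21/(-7)) + k(-1))*(46/(-18)) = ((-4/4 + 21/(-7)) + sqrt(2 - 1))*(46/(-18)) = ((-4*1/4 + 21*(-1/7)) + sqrt(1))*(46*(-1/18)) = ((-1 - 3) + 1)*(-23/9) = (-4 + 1)*(-23/9) = -3*(-23/9) = 23/3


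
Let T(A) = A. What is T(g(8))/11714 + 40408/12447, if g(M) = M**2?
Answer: 237067960/72902079 ≈ 3.2519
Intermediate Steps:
T(g(8))/11714 + 40408/12447 = 8**2/11714 + 40408/12447 = 64*(1/11714) + 40408*(1/12447) = 32/5857 + 40408/12447 = 237067960/72902079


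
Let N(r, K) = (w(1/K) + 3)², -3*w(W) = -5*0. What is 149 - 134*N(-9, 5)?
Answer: -1057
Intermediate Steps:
w(W) = 0 (w(W) = -(-5)*0/3 = -⅓*0 = 0)
N(r, K) = 9 (N(r, K) = (0 + 3)² = 3² = 9)
149 - 134*N(-9, 5) = 149 - 134*9 = 149 - 1206 = -1057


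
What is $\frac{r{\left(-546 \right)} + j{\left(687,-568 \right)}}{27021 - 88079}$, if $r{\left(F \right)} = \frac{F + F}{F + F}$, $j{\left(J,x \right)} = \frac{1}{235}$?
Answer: $- \frac{118}{7174315} \approx -1.6448 \cdot 10^{-5}$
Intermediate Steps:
$j{\left(J,x \right)} = \frac{1}{235}$
$r{\left(F \right)} = 1$ ($r{\left(F \right)} = \frac{2 F}{2 F} = 2 F \frac{1}{2 F} = 1$)
$\frac{r{\left(-546 \right)} + j{\left(687,-568 \right)}}{27021 - 88079} = \frac{1 + \frac{1}{235}}{27021 - 88079} = \frac{236}{235 \left(-61058\right)} = \frac{236}{235} \left(- \frac{1}{61058}\right) = - \frac{118}{7174315}$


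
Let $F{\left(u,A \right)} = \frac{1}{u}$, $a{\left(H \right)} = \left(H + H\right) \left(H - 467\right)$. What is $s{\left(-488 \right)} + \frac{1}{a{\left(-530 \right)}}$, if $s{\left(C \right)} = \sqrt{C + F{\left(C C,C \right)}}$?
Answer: $\frac{1}{1056820} + \frac{i \sqrt{116214271}}{488} \approx 9.4623 \cdot 10^{-7} + 22.091 i$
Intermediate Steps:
$a{\left(H \right)} = 2 H \left(-467 + H\right)$
$s{\left(C \right)} = \sqrt{C + \frac{1}{C^{2}}}$ ($s{\left(C \right)} = \sqrt{C + \frac{1}{C C}} = \sqrt{C + \frac{1}{C^{2}}}$)
$s{\left(-488 \right)} + \frac{1}{a{\left(-530 \right)}} = \sqrt{-488 + \frac{1}{238144}} + \frac{1}{2 \left(-530\right) \left(-467 - 530\right)} = \sqrt{-488 + \frac{1}{238144}} + \frac{1}{2 \left(-530\right) \left(-997\right)} = \sqrt{- \frac{116214271}{238144}} + \frac{1}{1056820} = \frac{i \sqrt{116214271}}{488} + \frac{1}{1056820} = \frac{1}{1056820} + \frac{i \sqrt{116214271}}{488}$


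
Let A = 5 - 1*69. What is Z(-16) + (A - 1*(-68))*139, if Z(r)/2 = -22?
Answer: 512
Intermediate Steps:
A = -64 (A = 5 - 69 = -64)
Z(r) = -44 (Z(r) = 2*(-22) = -44)
Z(-16) + (A - 1*(-68))*139 = -44 + (-64 - 1*(-68))*139 = -44 + (-64 + 68)*139 = -44 + 4*139 = -44 + 556 = 512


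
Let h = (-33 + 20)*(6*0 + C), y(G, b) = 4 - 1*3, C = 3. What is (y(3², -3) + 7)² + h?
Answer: 25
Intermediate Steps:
y(G, b) = 1 (y(G, b) = 4 - 3 = 1)
h = -39 (h = (-33 + 20)*(6*0 + 3) = -13*(0 + 3) = -13*3 = -39)
(y(3², -3) + 7)² + h = (1 + 7)² - 39 = 8² - 39 = 64 - 39 = 25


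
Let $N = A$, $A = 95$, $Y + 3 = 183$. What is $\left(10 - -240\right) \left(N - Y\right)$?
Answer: $-21250$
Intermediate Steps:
$Y = 180$ ($Y = -3 + 183 = 180$)
$N = 95$
$\left(10 - -240\right) \left(N - Y\right) = \left(10 - -240\right) \left(95 - 180\right) = \left(10 + 240\right) \left(95 - 180\right) = 250 \left(-85\right) = -21250$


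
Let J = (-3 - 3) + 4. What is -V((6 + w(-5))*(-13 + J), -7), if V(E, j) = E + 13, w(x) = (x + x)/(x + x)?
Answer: 92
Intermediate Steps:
J = -2 (J = -6 + 4 = -2)
w(x) = 1 (w(x) = (2*x)/((2*x)) = (2*x)*(1/(2*x)) = 1)
V(E, j) = 13 + E
-V((6 + w(-5))*(-13 + J), -7) = -(13 + (6 + 1)*(-13 - 2)) = -(13 + 7*(-15)) = -(13 - 105) = -1*(-92) = 92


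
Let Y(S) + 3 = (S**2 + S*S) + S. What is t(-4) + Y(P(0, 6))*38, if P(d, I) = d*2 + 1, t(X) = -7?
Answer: -7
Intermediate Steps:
P(d, I) = 1 + 2*d (P(d, I) = 2*d + 1 = 1 + 2*d)
Y(S) = -3 + S + 2*S**2 (Y(S) = -3 + ((S**2 + S*S) + S) = -3 + ((S**2 + S**2) + S) = -3 + (2*S**2 + S) = -3 + (S + 2*S**2) = -3 + S + 2*S**2)
t(-4) + Y(P(0, 6))*38 = -7 + (-3 + (1 + 2*0) + 2*(1 + 2*0)**2)*38 = -7 + (-3 + (1 + 0) + 2*(1 + 0)**2)*38 = -7 + (-3 + 1 + 2*1**2)*38 = -7 + (-3 + 1 + 2*1)*38 = -7 + (-3 + 1 + 2)*38 = -7 + 0*38 = -7 + 0 = -7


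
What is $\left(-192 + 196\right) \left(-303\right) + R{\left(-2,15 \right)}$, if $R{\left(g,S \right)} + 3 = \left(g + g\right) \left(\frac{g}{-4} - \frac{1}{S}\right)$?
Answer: $- \frac{18251}{15} \approx -1216.7$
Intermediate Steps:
$R{\left(g,S \right)} = -3 + 2 g \left(- \frac{1}{S} - \frac{g}{4}\right)$ ($R{\left(g,S \right)} = -3 + \left(g + g\right) \left(\frac{g}{-4} - \frac{1}{S}\right) = -3 + 2 g \left(g \left(- \frac{1}{4}\right) - \frac{1}{S}\right) = -3 + 2 g \left(- \frac{g}{4} - \frac{1}{S}\right) = -3 + 2 g \left(- \frac{1}{S} - \frac{g}{4}\right)$)
$\left(-192 + 196\right) \left(-303\right) + R{\left(-2,15 \right)} = \left(-192 + 196\right) \left(-303\right) - \left(3 + 2 - \frac{4}{15}\right) = 4 \left(-303\right) - \left(5 - \frac{4}{15}\right) = -1212 - \frac{71}{15} = - \frac{18251}{15}$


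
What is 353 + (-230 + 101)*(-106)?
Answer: 14027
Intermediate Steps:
353 + (-230 + 101)*(-106) = 353 - 129*(-106) = 353 + 13674 = 14027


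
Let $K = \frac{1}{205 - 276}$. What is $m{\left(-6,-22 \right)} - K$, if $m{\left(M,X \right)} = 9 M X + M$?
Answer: $\frac{83923}{71} \approx 1182.0$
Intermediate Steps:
$m{\left(M,X \right)} = M + 9 M X$ ($m{\left(M,X \right)} = 9 M X + M = M + 9 M X$)
$K = - \frac{1}{71}$ ($K = \frac{1}{-71} = - \frac{1}{71} \approx -0.014085$)
$m{\left(-6,-22 \right)} - K = - 6 \left(1 + 9 \left(-22\right)\right) - - \frac{1}{71} = - 6 \left(1 - 198\right) + \frac{1}{71} = \left(-6\right) \left(-197\right) + \frac{1}{71} = 1182 + \frac{1}{71} = \frac{83923}{71}$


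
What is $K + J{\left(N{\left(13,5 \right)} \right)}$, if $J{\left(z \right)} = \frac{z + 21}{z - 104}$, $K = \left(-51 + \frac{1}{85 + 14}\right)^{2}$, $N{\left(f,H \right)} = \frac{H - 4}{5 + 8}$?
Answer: $\frac{34423907230}{13241151} \approx 2599.8$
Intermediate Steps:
$N{\left(f,H \right)} = - \frac{4}{13} + \frac{H}{13}$ ($N{\left(f,H \right)} = \frac{-4 + H}{13} = \left(-4 + H\right) \frac{1}{13} = - \frac{4}{13} + \frac{H}{13}$)
$K = \frac{25482304}{9801}$ ($K = \left(-51 + \frac{1}{99}\right)^{2} = \left(- \frac{5048}{99}\right)^{2} = \frac{25482304}{9801} \approx 2600.0$)
$J{\left(z \right)} = \frac{21 + z}{-104 + z}$
$K + J{\left(N{\left(13,5 \right)} \right)} = \frac{25482304}{9801} + \frac{21 + \left(- \frac{4}{13} + \frac{1}{13} \cdot 5\right)}{-104 + \left(- \frac{4}{13} + \frac{1}{13} \cdot 5\right)} = \frac{25482304}{9801} + \frac{21 + \left(- \frac{4}{13} + \frac{5}{13}\right)}{-104 + \left(- \frac{4}{13} + \frac{5}{13}\right)} = \frac{25482304}{9801} + \frac{21 + \frac{1}{13}}{-104 + \frac{1}{13}} = \frac{25482304}{9801} + \frac{1}{- \frac{1351}{13}} \cdot \frac{274}{13} = \frac{25482304}{9801} - \frac{274}{1351} = \frac{34423907230}{13241151}$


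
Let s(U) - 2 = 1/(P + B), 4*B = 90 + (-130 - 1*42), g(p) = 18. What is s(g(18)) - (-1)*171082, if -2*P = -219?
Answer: 15226477/89 ≈ 1.7108e+5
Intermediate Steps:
P = 219/2 (P = -½*(-219) = 219/2 ≈ 109.50)
B = -41/2 (B = (90 + (-130 - 1*42))/4 = (90 + (-130 - 42))/4 = (90 - 172)/4 = (¼)*(-82) = -41/2 ≈ -20.500)
s(U) = 179/89 (s(U) = 2 + 1/(219/2 - 41/2) = 2 + 1/89 = 179/89)
s(g(18)) - (-1)*171082 = 179/89 - (-1)*171082 = 179/89 - 1*(-171082) = 179/89 + 171082 = 15226477/89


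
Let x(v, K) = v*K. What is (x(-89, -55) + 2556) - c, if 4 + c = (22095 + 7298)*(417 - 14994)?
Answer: 428469216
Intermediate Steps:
x(v, K) = K*v
c = -428461765 (c = -4 + (22095 + 7298)*(417 - 14994) = -4 + 29393*(-14577) = -4 - 428461761 = -428461765)
(x(-89, -55) + 2556) - c = (-55*(-89) + 2556) - 1*(-428461765) = (4895 + 2556) + 428461765 = 7451 + 428461765 = 428469216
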